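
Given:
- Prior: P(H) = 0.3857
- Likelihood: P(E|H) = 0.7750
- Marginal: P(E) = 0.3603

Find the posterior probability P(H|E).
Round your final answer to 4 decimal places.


Using Bayes' theorem:

P(H|E) = P(E|H) × P(H) / P(E)
       = 0.7750 × 0.3857 / 0.3603
       = 0.29891750 / 0.3603
       = 0.8296

The evidence strengthens our belief in H.
Prior: 0.3857 → Posterior: 0.8296


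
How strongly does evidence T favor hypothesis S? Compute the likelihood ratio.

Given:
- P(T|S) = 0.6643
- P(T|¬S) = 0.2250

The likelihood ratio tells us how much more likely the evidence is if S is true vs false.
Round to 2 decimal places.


Likelihood Ratio (LR) = P(T|S) / P(T|¬S)

LR = 0.6643 / 0.2250
   = 2.95

The evidence is 2.95 times more likely if S is true than if S is false.
Since LR > 1, the evidence supports S over ¬S.


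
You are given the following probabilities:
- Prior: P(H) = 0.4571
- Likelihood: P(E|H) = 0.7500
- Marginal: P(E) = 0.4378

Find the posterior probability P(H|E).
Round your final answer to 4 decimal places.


Using Bayes' theorem:

P(H|E) = P(E|H) × P(H) / P(E)
       = 0.7500 × 0.4571 / 0.4378
       = 0.34282500 / 0.4378
       = 0.7831

The evidence strengthens our belief in H.
Prior: 0.4571 → Posterior: 0.7831


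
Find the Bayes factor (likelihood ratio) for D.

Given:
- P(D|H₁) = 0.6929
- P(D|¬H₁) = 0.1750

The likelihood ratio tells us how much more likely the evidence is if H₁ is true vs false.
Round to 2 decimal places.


Likelihood Ratio (LR) = P(D|H₁) / P(D|¬H₁)

LR = 0.6929 / 0.1750
   = 3.96

The evidence is 3.96 times more likely if H₁ is true than if H₁ is false.
Because LR exceeds 1, D is evidence for H₁.


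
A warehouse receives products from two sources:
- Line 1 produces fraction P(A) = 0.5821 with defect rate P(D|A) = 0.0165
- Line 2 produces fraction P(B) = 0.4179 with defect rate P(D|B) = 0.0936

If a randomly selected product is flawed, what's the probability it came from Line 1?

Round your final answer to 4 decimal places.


Let A = from Line 1, D = flawed

Given:
- P(A) = 0.5821, P(B) = 0.4179
- P(D|A) = 0.0165, P(D|B) = 0.0936

Step 1: Find P(D)
P(D) = P(D|A)P(A) + P(D|B)P(B)
     = 0.0165 × 0.5821 + 0.0936 × 0.4179
     = 0.00960465 + 0.03911544
     = 0.04872009

Step 2: Apply Bayes' theorem
P(A|D) = P(D|A)P(A) / P(D)
       = 0.00960465 / 0.04872009
       = 0.1971


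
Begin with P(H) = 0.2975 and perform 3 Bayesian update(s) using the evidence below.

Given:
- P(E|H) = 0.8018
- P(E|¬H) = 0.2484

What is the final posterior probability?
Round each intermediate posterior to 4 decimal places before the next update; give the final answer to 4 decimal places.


Sequential Bayesian updating:

Initial prior: P(H) = 0.2975

Update 1:
  P(E) = 0.8018 × 0.2975 + 0.2484 × 0.7025 = 0.23853550 + 0.17450100 = 0.41303650
  P(H|E) = 0.23853550 / 0.41303650 = 0.5775

Update 2:
  P(E) = 0.8018 × 0.5775 + 0.2484 × 0.4225 = 0.46303950 + 0.10494900 = 0.56798850
  P(H|E) = 0.46303950 / 0.56798850 = 0.8152

Update 3:
  P(E) = 0.8018 × 0.8152 + 0.2484 × 0.1848 = 0.65362736 + 0.04590432 = 0.69953168
  P(H|E) = 0.65362736 / 0.69953168 = 0.9344

Final posterior: 0.9344


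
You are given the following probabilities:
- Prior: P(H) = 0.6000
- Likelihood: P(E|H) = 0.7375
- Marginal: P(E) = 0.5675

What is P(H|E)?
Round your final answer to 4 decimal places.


Using Bayes' theorem:

P(H|E) = P(E|H) × P(H) / P(E)
       = 0.7375 × 0.6000 / 0.5675
       = 0.44250000 / 0.5675
       = 0.7797

The evidence strengthens our belief in H.
Prior: 0.6000 → Posterior: 0.7797


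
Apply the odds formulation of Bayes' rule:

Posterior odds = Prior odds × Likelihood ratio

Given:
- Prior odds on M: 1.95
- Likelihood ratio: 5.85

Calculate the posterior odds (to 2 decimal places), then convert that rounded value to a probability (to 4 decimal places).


Step 1: Calculate posterior odds
Posterior odds = Prior odds × LR
               = 1.95 × 5.85
               = 11.41

Step 2: Convert to probability
P(M|E) = Posterior odds / (1 + Posterior odds)
       = 11.41 / (1 + 11.41)
       = 11.41 / 12.41
       = 0.9194

The evidence increased P(M) from 0.6610 to 0.9194.


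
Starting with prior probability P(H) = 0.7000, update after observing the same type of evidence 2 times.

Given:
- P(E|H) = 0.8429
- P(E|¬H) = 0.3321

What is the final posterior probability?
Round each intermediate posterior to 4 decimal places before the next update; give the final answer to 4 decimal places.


Sequential Bayesian updating:

Initial prior: P(H) = 0.7000

Update 1:
  P(E) = 0.8429 × 0.7000 + 0.3321 × 0.3000 = 0.59003000 + 0.09963000 = 0.68966000
  P(H|E) = 0.59003000 / 0.68966000 = 0.8555

Update 2:
  P(E) = 0.8429 × 0.8555 + 0.3321 × 0.1445 = 0.72110095 + 0.04798845 = 0.76908940
  P(H|E) = 0.72110095 / 0.76908940 = 0.9376

Final posterior: 0.9376


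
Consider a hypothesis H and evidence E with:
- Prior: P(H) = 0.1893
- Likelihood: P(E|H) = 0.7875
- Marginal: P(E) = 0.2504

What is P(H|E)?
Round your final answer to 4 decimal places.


Using Bayes' theorem:

P(H|E) = P(E|H) × P(H) / P(E)
       = 0.7875 × 0.1893 / 0.2504
       = 0.14907375 / 0.2504
       = 0.5953

The evidence strengthens our belief in H.
Prior: 0.1893 → Posterior: 0.5953


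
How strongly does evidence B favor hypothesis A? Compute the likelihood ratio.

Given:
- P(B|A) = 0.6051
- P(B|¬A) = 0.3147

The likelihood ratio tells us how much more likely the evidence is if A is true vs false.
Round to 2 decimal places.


Likelihood Ratio (LR) = P(B|A) / P(B|¬A)

LR = 0.6051 / 0.3147
   = 1.92

The evidence is 1.92 times more likely if A is true than if A is false.
Because LR exceeds 1, B is evidence for A.


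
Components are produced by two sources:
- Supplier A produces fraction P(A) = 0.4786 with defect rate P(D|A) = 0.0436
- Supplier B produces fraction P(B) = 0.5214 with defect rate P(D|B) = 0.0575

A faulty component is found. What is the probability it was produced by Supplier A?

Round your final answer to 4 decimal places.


Let A = from Supplier A, D = faulty

Given:
- P(A) = 0.4786, P(B) = 0.5214
- P(D|A) = 0.0436, P(D|B) = 0.0575

Step 1: Find P(D)
P(D) = P(D|A)P(A) + P(D|B)P(B)
     = 0.0436 × 0.4786 + 0.0575 × 0.5214
     = 0.02086696 + 0.02998050
     = 0.05084746

Step 2: Apply Bayes' theorem
P(A|D) = P(D|A)P(A) / P(D)
       = 0.02086696 / 0.05084746
       = 0.4104


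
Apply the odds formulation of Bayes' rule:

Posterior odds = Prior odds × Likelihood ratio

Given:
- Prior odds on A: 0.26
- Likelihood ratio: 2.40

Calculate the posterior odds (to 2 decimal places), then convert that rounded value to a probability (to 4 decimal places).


Step 1: Calculate posterior odds
Posterior odds = Prior odds × LR
               = 0.26 × 2.40
               = 0.62

Step 2: Convert to probability
P(A|E) = Posterior odds / (1 + Posterior odds)
       = 0.62 / (1 + 0.62)
       = 0.62 / 1.62
       = 0.3827

The evidence increased P(A) from 0.2063 to 0.3827.


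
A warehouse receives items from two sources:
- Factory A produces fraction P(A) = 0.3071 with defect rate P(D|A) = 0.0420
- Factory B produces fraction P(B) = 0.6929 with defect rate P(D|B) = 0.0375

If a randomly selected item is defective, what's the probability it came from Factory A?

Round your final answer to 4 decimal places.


Let A = from Factory A, D = defective

Given:
- P(A) = 0.3071, P(B) = 0.6929
- P(D|A) = 0.0420, P(D|B) = 0.0375

Step 1: Find P(D)
P(D) = P(D|A)P(A) + P(D|B)P(B)
     = 0.0420 × 0.3071 + 0.0375 × 0.6929
     = 0.01289820 + 0.02598375
     = 0.03888195

Step 2: Apply Bayes' theorem
P(A|D) = P(D|A)P(A) / P(D)
       = 0.01289820 / 0.03888195
       = 0.3317


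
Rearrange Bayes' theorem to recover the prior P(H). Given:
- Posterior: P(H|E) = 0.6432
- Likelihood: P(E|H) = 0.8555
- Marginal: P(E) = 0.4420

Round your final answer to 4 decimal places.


From Bayes' theorem: P(H|E) = P(E|H) × P(H) / P(E)

Rearranging for P(H):
P(H) = P(H|E) × P(E) / P(E|H)
     = 0.6432 × 0.4420 / 0.8555
     = 0.28429440 / 0.8555
     = 0.3323


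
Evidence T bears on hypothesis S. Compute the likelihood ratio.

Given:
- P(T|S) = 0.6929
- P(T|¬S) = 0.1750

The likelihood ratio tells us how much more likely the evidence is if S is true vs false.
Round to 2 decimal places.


Likelihood Ratio (LR) = P(T|S) / P(T|¬S)

LR = 0.6929 / 0.1750
   = 3.96

The evidence is 3.96 times more likely if S is true than if S is false.
LR > 1, so observing T raises the odds in favor of S.


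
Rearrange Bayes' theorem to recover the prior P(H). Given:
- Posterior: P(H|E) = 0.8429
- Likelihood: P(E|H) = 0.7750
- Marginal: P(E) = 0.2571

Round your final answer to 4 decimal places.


From Bayes' theorem: P(H|E) = P(E|H) × P(H) / P(E)

Rearranging for P(H):
P(H) = P(H|E) × P(E) / P(E|H)
     = 0.8429 × 0.2571 / 0.7750
     = 0.21670959 / 0.7750
     = 0.2796


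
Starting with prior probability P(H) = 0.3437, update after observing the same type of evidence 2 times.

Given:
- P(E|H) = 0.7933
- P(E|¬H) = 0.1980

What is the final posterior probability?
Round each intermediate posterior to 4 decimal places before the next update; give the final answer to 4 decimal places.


Sequential Bayesian updating:

Initial prior: P(H) = 0.3437

Update 1:
  P(E) = 0.7933 × 0.3437 + 0.1980 × 0.6563 = 0.27265721 + 0.12994740 = 0.40260461
  P(H|E) = 0.27265721 / 0.40260461 = 0.6772

Update 2:
  P(E) = 0.7933 × 0.6772 + 0.1980 × 0.3228 = 0.53722276 + 0.06391440 = 0.60113716
  P(H|E) = 0.53722276 / 0.60113716 = 0.8937

Final posterior: 0.8937


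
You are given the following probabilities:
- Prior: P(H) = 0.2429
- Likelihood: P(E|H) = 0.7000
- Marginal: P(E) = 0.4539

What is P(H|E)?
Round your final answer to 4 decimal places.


Using Bayes' theorem:

P(H|E) = P(E|H) × P(H) / P(E)
       = 0.7000 × 0.2429 / 0.4539
       = 0.17003000 / 0.4539
       = 0.3746

The evidence strengthens our belief in H.
Prior: 0.2429 → Posterior: 0.3746


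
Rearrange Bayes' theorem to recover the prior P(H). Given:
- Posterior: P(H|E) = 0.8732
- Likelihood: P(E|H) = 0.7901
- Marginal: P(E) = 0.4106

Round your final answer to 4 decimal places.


From Bayes' theorem: P(H|E) = P(E|H) × P(H) / P(E)

Rearranging for P(H):
P(H) = P(H|E) × P(E) / P(E|H)
     = 0.8732 × 0.4106 / 0.7901
     = 0.35853592 / 0.7901
     = 0.4538


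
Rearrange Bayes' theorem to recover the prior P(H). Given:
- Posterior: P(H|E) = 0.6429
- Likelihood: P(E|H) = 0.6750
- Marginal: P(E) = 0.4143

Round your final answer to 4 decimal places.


From Bayes' theorem: P(H|E) = P(E|H) × P(H) / P(E)

Rearranging for P(H):
P(H) = P(H|E) × P(E) / P(E|H)
     = 0.6429 × 0.4143 / 0.6750
     = 0.26635347 / 0.6750
     = 0.3946


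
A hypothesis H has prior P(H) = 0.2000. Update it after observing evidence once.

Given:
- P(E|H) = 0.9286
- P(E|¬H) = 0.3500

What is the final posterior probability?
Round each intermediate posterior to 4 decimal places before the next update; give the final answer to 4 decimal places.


Sequential Bayesian updating:

Initial prior: P(H) = 0.2000

Update 1:
  P(E) = 0.9286 × 0.2000 + 0.3500 × 0.8000 = 0.18572000 + 0.28000000 = 0.46572000
  P(H|E) = 0.18572000 / 0.46572000 = 0.3988

Final posterior: 0.3988


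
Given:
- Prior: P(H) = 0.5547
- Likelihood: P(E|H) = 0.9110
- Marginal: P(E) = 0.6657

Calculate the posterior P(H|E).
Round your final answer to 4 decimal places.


Using Bayes' theorem:

P(H|E) = P(E|H) × P(H) / P(E)
       = 0.9110 × 0.5547 / 0.6657
       = 0.50533170 / 0.6657
       = 0.7591

The evidence strengthens our belief in H.
Prior: 0.5547 → Posterior: 0.7591


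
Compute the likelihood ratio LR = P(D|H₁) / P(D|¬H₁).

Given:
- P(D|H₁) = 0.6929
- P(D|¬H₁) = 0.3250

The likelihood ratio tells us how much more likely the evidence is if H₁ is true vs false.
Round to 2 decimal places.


Likelihood Ratio (LR) = P(D|H₁) / P(D|¬H₁)

LR = 0.6929 / 0.3250
   = 2.13

The evidence is 2.13 times more likely if H₁ is true than if H₁ is false.
LR > 1, so observing D raises the odds in favor of H₁.


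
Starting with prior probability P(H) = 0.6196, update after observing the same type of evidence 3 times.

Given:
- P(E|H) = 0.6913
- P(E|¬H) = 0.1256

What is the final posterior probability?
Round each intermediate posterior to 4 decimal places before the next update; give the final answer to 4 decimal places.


Sequential Bayesian updating:

Initial prior: P(H) = 0.6196

Update 1:
  P(E) = 0.6913 × 0.6196 + 0.1256 × 0.3804 = 0.42832948 + 0.04777824 = 0.47610772
  P(H|E) = 0.42832948 / 0.47610772 = 0.8996

Update 2:
  P(E) = 0.6913 × 0.8996 + 0.1256 × 0.1004 = 0.62189348 + 0.01261024 = 0.63450372
  P(H|E) = 0.62189348 / 0.63450372 = 0.9801

Update 3:
  P(E) = 0.6913 × 0.9801 + 0.1256 × 0.0199 = 0.67754313 + 0.00249944 = 0.68004257
  P(H|E) = 0.67754313 / 0.68004257 = 0.9963

Final posterior: 0.9963


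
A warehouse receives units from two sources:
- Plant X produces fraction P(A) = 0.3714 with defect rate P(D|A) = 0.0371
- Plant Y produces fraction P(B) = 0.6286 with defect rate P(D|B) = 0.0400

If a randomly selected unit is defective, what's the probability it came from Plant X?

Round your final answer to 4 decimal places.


Let A = from Plant X, D = defective

Given:
- P(A) = 0.3714, P(B) = 0.6286
- P(D|A) = 0.0371, P(D|B) = 0.0400

Step 1: Find P(D)
P(D) = P(D|A)P(A) + P(D|B)P(B)
     = 0.0371 × 0.3714 + 0.0400 × 0.6286
     = 0.01377894 + 0.02514400
     = 0.03892294

Step 2: Apply Bayes' theorem
P(A|D) = P(D|A)P(A) / P(D)
       = 0.01377894 / 0.03892294
       = 0.3540


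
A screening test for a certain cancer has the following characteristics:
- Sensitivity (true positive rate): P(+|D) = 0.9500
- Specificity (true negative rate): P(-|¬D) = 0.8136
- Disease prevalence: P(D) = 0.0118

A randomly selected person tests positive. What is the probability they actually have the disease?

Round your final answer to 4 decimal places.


Let D = has disease, + = positive test

Given:
- P(D) = 0.0118 (prevalence)
- P(+|D) = 0.9500 (sensitivity)
- P(-|¬D) = 0.8136 (specificity)
- P(+|¬D) = 0.1864 (false positive rate = 1 - specificity)

Step 1: Find P(+)
P(+) = P(+|D)P(D) + P(+|¬D)P(¬D)
     = 0.9500 × 0.0118 + 0.1864 × 0.9882
     = 0.01121000 + 0.18420048
     = 0.19541048

Step 2: Apply Bayes' theorem for P(D|+)
P(D|+) = P(+|D)P(D) / P(+)
       = 0.01121000 / 0.19541048
       = 0.0574


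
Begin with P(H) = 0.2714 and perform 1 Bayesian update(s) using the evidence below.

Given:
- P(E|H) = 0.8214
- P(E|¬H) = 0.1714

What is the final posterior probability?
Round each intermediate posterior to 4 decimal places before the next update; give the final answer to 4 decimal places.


Sequential Bayesian updating:

Initial prior: P(H) = 0.2714

Update 1:
  P(E) = 0.8214 × 0.2714 + 0.1714 × 0.7286 = 0.22292796 + 0.12488204 = 0.34781000
  P(H|E) = 0.22292796 / 0.34781000 = 0.6409

Final posterior: 0.6409


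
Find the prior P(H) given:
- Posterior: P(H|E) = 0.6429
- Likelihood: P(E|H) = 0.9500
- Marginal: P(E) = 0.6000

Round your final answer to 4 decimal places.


From Bayes' theorem: P(H|E) = P(E|H) × P(H) / P(E)

Rearranging for P(H):
P(H) = P(H|E) × P(E) / P(E|H)
     = 0.6429 × 0.6000 / 0.9500
     = 0.38574000 / 0.9500
     = 0.4060


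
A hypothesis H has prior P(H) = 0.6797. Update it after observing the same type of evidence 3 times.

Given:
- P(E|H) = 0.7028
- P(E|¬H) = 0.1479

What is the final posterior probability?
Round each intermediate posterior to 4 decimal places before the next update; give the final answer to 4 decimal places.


Sequential Bayesian updating:

Initial prior: P(H) = 0.6797

Update 1:
  P(E) = 0.7028 × 0.6797 + 0.1479 × 0.3203 = 0.47769316 + 0.04737237 = 0.52506553
  P(H|E) = 0.47769316 / 0.52506553 = 0.9098

Update 2:
  P(E) = 0.7028 × 0.9098 + 0.1479 × 0.0902 = 0.63940744 + 0.01334058 = 0.65274802
  P(H|E) = 0.63940744 / 0.65274802 = 0.9796

Update 3:
  P(E) = 0.7028 × 0.9796 + 0.1479 × 0.0204 = 0.68846288 + 0.00301716 = 0.69148004
  P(H|E) = 0.68846288 / 0.69148004 = 0.9956

Final posterior: 0.9956


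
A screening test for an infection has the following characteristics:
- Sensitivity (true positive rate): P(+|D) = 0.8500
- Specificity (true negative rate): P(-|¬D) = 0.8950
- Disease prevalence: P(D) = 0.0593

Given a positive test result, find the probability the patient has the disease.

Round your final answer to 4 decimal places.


Let D = has disease, + = positive test

Given:
- P(D) = 0.0593 (prevalence)
- P(+|D) = 0.8500 (sensitivity)
- P(-|¬D) = 0.8950 (specificity)
- P(+|¬D) = 0.1050 (false positive rate = 1 - specificity)

Step 1: Find P(+)
P(+) = P(+|D)P(D) + P(+|¬D)P(¬D)
     = 0.8500 × 0.0593 + 0.1050 × 0.9407
     = 0.05040500 + 0.09877350
     = 0.14917850

Step 2: Apply Bayes' theorem for P(D|+)
P(D|+) = P(+|D)P(D) / P(+)
       = 0.05040500 / 0.14917850
       = 0.3379


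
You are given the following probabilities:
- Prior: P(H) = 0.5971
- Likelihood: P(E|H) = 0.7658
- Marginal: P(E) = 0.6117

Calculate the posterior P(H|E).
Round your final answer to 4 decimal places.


Using Bayes' theorem:

P(H|E) = P(E|H) × P(H) / P(E)
       = 0.7658 × 0.5971 / 0.6117
       = 0.45725918 / 0.6117
       = 0.7475

The evidence strengthens our belief in H.
Prior: 0.5971 → Posterior: 0.7475


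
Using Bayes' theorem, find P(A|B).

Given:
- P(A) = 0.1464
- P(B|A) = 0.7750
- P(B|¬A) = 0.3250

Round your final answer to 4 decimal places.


Bayes' theorem: P(A|B) = P(B|A) × P(A) / P(B)

Step 1: Calculate P(B) using law of total probability
P(B) = P(B|A)P(A) + P(B|¬A)P(¬A)
     = 0.7750 × 0.1464 + 0.3250 × 0.8536
     = 0.11346000 + 0.27742000
     = 0.39088000

Step 2: Apply Bayes' theorem
P(A|B) = P(B|A) × P(A) / P(B)
       = 0.11346000 / 0.39088000
       = 0.2903


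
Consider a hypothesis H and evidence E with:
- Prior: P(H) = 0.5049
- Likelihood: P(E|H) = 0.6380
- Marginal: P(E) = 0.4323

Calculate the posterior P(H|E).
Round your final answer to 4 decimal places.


Using Bayes' theorem:

P(H|E) = P(E|H) × P(H) / P(E)
       = 0.6380 × 0.5049 / 0.4323
       = 0.32212620 / 0.4323
       = 0.7451

The evidence strengthens our belief in H.
Prior: 0.5049 → Posterior: 0.7451


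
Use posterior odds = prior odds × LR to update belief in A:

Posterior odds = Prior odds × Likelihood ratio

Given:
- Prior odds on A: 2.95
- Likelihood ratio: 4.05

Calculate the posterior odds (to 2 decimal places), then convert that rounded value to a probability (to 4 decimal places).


Step 1: Calculate posterior odds
Posterior odds = Prior odds × LR
               = 2.95 × 4.05
               = 11.95

Step 2: Convert to probability
P(A|E) = Posterior odds / (1 + Posterior odds)
       = 11.95 / (1 + 11.95)
       = 11.95 / 12.95
       = 0.9228

The evidence increased P(A) from 0.7468 to 0.9228.


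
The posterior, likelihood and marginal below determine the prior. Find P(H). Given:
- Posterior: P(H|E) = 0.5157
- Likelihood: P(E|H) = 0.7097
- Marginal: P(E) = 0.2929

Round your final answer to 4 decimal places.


From Bayes' theorem: P(H|E) = P(E|H) × P(H) / P(E)

Rearranging for P(H):
P(H) = P(H|E) × P(E) / P(E|H)
     = 0.5157 × 0.2929 / 0.7097
     = 0.15104853 / 0.7097
     = 0.2128


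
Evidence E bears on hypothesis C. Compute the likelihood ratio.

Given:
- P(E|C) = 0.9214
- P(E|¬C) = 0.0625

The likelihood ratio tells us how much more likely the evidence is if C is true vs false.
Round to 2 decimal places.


Likelihood Ratio (LR) = P(E|C) / P(E|¬C)

LR = 0.9214 / 0.0625
   = 14.74

The evidence is 14.74 times more likely if C is true than if C is false.
Because LR exceeds 1, E is evidence for C.


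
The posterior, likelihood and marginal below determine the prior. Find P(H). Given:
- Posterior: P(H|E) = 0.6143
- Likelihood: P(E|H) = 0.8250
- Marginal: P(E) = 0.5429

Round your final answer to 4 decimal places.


From Bayes' theorem: P(H|E) = P(E|H) × P(H) / P(E)

Rearranging for P(H):
P(H) = P(H|E) × P(E) / P(E|H)
     = 0.6143 × 0.5429 / 0.8250
     = 0.33350347 / 0.8250
     = 0.4042


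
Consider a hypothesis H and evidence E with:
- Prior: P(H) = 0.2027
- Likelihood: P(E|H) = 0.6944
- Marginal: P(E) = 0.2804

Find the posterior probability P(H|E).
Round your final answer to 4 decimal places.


Using Bayes' theorem:

P(H|E) = P(E|H) × P(H) / P(E)
       = 0.6944 × 0.2027 / 0.2804
       = 0.14075488 / 0.2804
       = 0.5020

The evidence strengthens our belief in H.
Prior: 0.2027 → Posterior: 0.5020


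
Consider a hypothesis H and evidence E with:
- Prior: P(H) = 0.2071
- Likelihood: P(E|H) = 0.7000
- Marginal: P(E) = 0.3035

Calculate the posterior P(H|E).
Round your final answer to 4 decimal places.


Using Bayes' theorem:

P(H|E) = P(E|H) × P(H) / P(E)
       = 0.7000 × 0.2071 / 0.3035
       = 0.14497000 / 0.3035
       = 0.4777

The evidence strengthens our belief in H.
Prior: 0.2071 → Posterior: 0.4777


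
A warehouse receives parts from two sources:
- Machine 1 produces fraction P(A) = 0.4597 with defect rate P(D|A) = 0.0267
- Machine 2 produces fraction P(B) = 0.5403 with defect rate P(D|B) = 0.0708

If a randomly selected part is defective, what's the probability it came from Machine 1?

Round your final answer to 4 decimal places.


Let A = from Machine 1, D = defective

Given:
- P(A) = 0.4597, P(B) = 0.5403
- P(D|A) = 0.0267, P(D|B) = 0.0708

Step 1: Find P(D)
P(D) = P(D|A)P(A) + P(D|B)P(B)
     = 0.0267 × 0.4597 + 0.0708 × 0.5403
     = 0.01227399 + 0.03825324
     = 0.05052723

Step 2: Apply Bayes' theorem
P(A|D) = P(D|A)P(A) / P(D)
       = 0.01227399 / 0.05052723
       = 0.2429


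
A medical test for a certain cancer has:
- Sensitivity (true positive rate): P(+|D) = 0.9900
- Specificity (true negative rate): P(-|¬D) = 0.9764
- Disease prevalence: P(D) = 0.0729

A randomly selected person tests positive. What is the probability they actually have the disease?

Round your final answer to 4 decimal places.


Let D = has disease, + = positive test

Given:
- P(D) = 0.0729 (prevalence)
- P(+|D) = 0.9900 (sensitivity)
- P(-|¬D) = 0.9764 (specificity)
- P(+|¬D) = 0.0236 (false positive rate = 1 - specificity)

Step 1: Find P(+)
P(+) = P(+|D)P(D) + P(+|¬D)P(¬D)
     = 0.9900 × 0.0729 + 0.0236 × 0.9271
     = 0.07217100 + 0.02187956
     = 0.09405056

Step 2: Apply Bayes' theorem for P(D|+)
P(D|+) = P(+|D)P(D) / P(+)
       = 0.07217100 / 0.09405056
       = 0.7674


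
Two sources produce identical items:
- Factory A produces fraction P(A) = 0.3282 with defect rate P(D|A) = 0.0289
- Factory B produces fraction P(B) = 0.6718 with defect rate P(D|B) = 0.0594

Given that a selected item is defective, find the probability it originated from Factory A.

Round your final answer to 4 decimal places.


Let A = from Factory A, D = defective

Given:
- P(A) = 0.3282, P(B) = 0.6718
- P(D|A) = 0.0289, P(D|B) = 0.0594

Step 1: Find P(D)
P(D) = P(D|A)P(A) + P(D|B)P(B)
     = 0.0289 × 0.3282 + 0.0594 × 0.6718
     = 0.00948498 + 0.03990492
     = 0.04938990

Step 2: Apply Bayes' theorem
P(A|D) = P(D|A)P(A) / P(D)
       = 0.00948498 / 0.04938990
       = 0.1920


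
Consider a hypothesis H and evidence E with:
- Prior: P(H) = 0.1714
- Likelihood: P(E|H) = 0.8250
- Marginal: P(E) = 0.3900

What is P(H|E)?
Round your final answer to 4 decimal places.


Using Bayes' theorem:

P(H|E) = P(E|H) × P(H) / P(E)
       = 0.8250 × 0.1714 / 0.3900
       = 0.14140500 / 0.3900
       = 0.3626

The evidence strengthens our belief in H.
Prior: 0.1714 → Posterior: 0.3626


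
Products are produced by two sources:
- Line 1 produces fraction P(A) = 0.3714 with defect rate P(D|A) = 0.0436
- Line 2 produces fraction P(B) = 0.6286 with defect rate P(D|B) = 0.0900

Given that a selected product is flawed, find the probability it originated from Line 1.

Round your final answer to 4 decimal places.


Let A = from Line 1, D = flawed

Given:
- P(A) = 0.3714, P(B) = 0.6286
- P(D|A) = 0.0436, P(D|B) = 0.0900

Step 1: Find P(D)
P(D) = P(D|A)P(A) + P(D|B)P(B)
     = 0.0436 × 0.3714 + 0.0900 × 0.6286
     = 0.01619304 + 0.05657400
     = 0.07276704

Step 2: Apply Bayes' theorem
P(A|D) = P(D|A)P(A) / P(D)
       = 0.01619304 / 0.07276704
       = 0.2225


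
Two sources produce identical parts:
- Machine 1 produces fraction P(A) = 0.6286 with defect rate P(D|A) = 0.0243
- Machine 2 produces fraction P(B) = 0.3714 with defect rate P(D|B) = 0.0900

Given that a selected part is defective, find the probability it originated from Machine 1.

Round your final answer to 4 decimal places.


Let A = from Machine 1, D = defective

Given:
- P(A) = 0.6286, P(B) = 0.3714
- P(D|A) = 0.0243, P(D|B) = 0.0900

Step 1: Find P(D)
P(D) = P(D|A)P(A) + P(D|B)P(B)
     = 0.0243 × 0.6286 + 0.0900 × 0.3714
     = 0.01527498 + 0.03342600
     = 0.04870098

Step 2: Apply Bayes' theorem
P(A|D) = P(D|A)P(A) / P(D)
       = 0.01527498 / 0.04870098
       = 0.3136


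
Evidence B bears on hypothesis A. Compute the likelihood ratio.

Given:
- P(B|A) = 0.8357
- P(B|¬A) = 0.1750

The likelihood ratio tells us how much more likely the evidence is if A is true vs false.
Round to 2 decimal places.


Likelihood Ratio (LR) = P(B|A) / P(B|¬A)

LR = 0.8357 / 0.1750
   = 4.78

The evidence is 4.78 times more likely if A is true than if A is false.
Since LR > 1, the evidence supports A over ¬A.


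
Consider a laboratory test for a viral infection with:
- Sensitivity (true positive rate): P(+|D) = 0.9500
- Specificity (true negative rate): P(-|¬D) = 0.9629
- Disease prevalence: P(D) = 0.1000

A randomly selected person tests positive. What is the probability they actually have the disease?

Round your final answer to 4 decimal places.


Let D = has disease, + = positive test

Given:
- P(D) = 0.1000 (prevalence)
- P(+|D) = 0.9500 (sensitivity)
- P(-|¬D) = 0.9629 (specificity)
- P(+|¬D) = 0.0371 (false positive rate = 1 - specificity)

Step 1: Find P(+)
P(+) = P(+|D)P(D) + P(+|¬D)P(¬D)
     = 0.9500 × 0.1000 + 0.0371 × 0.9000
     = 0.09500000 + 0.03339000
     = 0.12839000

Step 2: Apply Bayes' theorem for P(D|+)
P(D|+) = P(+|D)P(D) / P(+)
       = 0.09500000 / 0.12839000
       = 0.7399


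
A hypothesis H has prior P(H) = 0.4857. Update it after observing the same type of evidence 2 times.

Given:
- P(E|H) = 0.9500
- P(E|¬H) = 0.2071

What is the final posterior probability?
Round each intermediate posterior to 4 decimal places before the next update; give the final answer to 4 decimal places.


Sequential Bayesian updating:

Initial prior: P(H) = 0.4857

Update 1:
  P(E) = 0.9500 × 0.4857 + 0.2071 × 0.5143 = 0.46141500 + 0.10651153 = 0.56792653
  P(H|E) = 0.46141500 / 0.56792653 = 0.8125

Update 2:
  P(E) = 0.9500 × 0.8125 + 0.2071 × 0.1875 = 0.77187500 + 0.03883125 = 0.81070625
  P(H|E) = 0.77187500 / 0.81070625 = 0.9521

Final posterior: 0.9521


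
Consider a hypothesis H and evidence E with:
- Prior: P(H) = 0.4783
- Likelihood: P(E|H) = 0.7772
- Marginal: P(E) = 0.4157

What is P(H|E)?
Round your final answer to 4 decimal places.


Using Bayes' theorem:

P(H|E) = P(E|H) × P(H) / P(E)
       = 0.7772 × 0.4783 / 0.4157
       = 0.37173476 / 0.4157
       = 0.8942

The evidence strengthens our belief in H.
Prior: 0.4783 → Posterior: 0.8942


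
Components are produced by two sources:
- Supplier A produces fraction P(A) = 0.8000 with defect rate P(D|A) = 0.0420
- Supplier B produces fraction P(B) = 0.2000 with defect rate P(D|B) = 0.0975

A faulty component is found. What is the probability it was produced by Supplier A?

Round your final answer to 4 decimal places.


Let A = from Supplier A, D = faulty

Given:
- P(A) = 0.8000, P(B) = 0.2000
- P(D|A) = 0.0420, P(D|B) = 0.0975

Step 1: Find P(D)
P(D) = P(D|A)P(A) + P(D|B)P(B)
     = 0.0420 × 0.8000 + 0.0975 × 0.2000
     = 0.03360000 + 0.01950000
     = 0.05310000

Step 2: Apply Bayes' theorem
P(A|D) = P(D|A)P(A) / P(D)
       = 0.03360000 / 0.05310000
       = 0.6328


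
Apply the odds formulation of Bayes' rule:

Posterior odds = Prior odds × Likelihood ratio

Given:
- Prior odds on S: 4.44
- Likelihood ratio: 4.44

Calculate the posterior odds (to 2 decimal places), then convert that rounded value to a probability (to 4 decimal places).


Step 1: Calculate posterior odds
Posterior odds = Prior odds × LR
               = 4.44 × 4.44
               = 19.71

Step 2: Convert to probability
P(S|E) = Posterior odds / (1 + Posterior odds)
       = 19.71 / (1 + 19.71)
       = 19.71 / 20.71
       = 0.9517

The evidence increased P(S) from 0.8162 to 0.9517.


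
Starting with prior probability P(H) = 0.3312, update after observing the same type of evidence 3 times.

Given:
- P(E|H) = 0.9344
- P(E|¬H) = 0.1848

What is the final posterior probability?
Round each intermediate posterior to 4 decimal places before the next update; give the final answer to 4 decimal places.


Sequential Bayesian updating:

Initial prior: P(H) = 0.3312

Update 1:
  P(E) = 0.9344 × 0.3312 + 0.1848 × 0.6688 = 0.30947328 + 0.12359424 = 0.43306752
  P(H|E) = 0.30947328 / 0.43306752 = 0.7146

Update 2:
  P(E) = 0.9344 × 0.7146 + 0.1848 × 0.2854 = 0.66772224 + 0.05274192 = 0.72046416
  P(H|E) = 0.66772224 / 0.72046416 = 0.9268

Update 3:
  P(E) = 0.9344 × 0.9268 + 0.1848 × 0.0732 = 0.86600192 + 0.01352736 = 0.87952928
  P(H|E) = 0.86600192 / 0.87952928 = 0.9846

Final posterior: 0.9846


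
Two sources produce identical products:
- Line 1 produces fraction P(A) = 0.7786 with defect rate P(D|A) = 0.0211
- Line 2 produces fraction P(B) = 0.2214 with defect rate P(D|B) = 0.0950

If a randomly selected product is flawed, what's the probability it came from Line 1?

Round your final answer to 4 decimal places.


Let A = from Line 1, D = flawed

Given:
- P(A) = 0.7786, P(B) = 0.2214
- P(D|A) = 0.0211, P(D|B) = 0.0950

Step 1: Find P(D)
P(D) = P(D|A)P(A) + P(D|B)P(B)
     = 0.0211 × 0.7786 + 0.0950 × 0.2214
     = 0.01642846 + 0.02103300
     = 0.03746146

Step 2: Apply Bayes' theorem
P(A|D) = P(D|A)P(A) / P(D)
       = 0.01642846 / 0.03746146
       = 0.4385


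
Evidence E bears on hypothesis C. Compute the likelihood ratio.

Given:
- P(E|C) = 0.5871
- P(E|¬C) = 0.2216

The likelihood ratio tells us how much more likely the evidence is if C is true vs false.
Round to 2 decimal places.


Likelihood Ratio (LR) = P(E|C) / P(E|¬C)

LR = 0.5871 / 0.2216
   = 2.65

The evidence is 2.65 times more likely if C is true than if C is false.
Because LR exceeds 1, E is evidence for C.


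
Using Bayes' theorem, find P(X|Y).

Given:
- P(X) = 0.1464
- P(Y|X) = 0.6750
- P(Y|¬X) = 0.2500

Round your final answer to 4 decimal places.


Bayes' theorem: P(X|Y) = P(Y|X) × P(X) / P(Y)

Step 1: Calculate P(Y) using law of total probability
P(Y) = P(Y|X)P(X) + P(Y|¬X)P(¬X)
     = 0.6750 × 0.1464 + 0.2500 × 0.8536
     = 0.09882000 + 0.21340000
     = 0.31222000

Step 2: Apply Bayes' theorem
P(X|Y) = P(Y|X) × P(X) / P(Y)
       = 0.09882000 / 0.31222000
       = 0.3165


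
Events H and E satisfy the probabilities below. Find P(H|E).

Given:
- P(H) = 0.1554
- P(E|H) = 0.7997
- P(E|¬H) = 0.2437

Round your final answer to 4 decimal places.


Bayes' theorem: P(H|E) = P(E|H) × P(H) / P(E)

Step 1: Calculate P(E) using law of total probability
P(E) = P(E|H)P(H) + P(E|¬H)P(¬H)
     = 0.7997 × 0.1554 + 0.2437 × 0.8446
     = 0.12427338 + 0.20582902
     = 0.33010240

Step 2: Apply Bayes' theorem
P(H|E) = P(E|H) × P(H) / P(E)
       = 0.12427338 / 0.33010240
       = 0.3765


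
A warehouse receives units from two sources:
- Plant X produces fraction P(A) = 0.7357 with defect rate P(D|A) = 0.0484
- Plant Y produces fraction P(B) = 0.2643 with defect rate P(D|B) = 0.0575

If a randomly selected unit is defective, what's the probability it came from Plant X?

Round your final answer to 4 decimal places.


Let A = from Plant X, D = defective

Given:
- P(A) = 0.7357, P(B) = 0.2643
- P(D|A) = 0.0484, P(D|B) = 0.0575

Step 1: Find P(D)
P(D) = P(D|A)P(A) + P(D|B)P(B)
     = 0.0484 × 0.7357 + 0.0575 × 0.2643
     = 0.03560788 + 0.01519725
     = 0.05080513

Step 2: Apply Bayes' theorem
P(A|D) = P(D|A)P(A) / P(D)
       = 0.03560788 / 0.05080513
       = 0.7009


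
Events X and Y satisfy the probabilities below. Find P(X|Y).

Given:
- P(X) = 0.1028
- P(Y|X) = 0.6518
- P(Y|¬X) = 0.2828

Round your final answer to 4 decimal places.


Bayes' theorem: P(X|Y) = P(Y|X) × P(X) / P(Y)

Step 1: Calculate P(Y) using law of total probability
P(Y) = P(Y|X)P(X) + P(Y|¬X)P(¬X)
     = 0.6518 × 0.1028 + 0.2828 × 0.8972
     = 0.06700504 + 0.25372816
     = 0.32073320

Step 2: Apply Bayes' theorem
P(X|Y) = P(Y|X) × P(X) / P(Y)
       = 0.06700504 / 0.32073320
       = 0.2089


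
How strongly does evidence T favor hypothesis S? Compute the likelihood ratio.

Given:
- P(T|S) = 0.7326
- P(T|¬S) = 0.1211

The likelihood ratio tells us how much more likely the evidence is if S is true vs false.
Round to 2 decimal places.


Likelihood Ratio (LR) = P(T|S) / P(T|¬S)

LR = 0.7326 / 0.1211
   = 6.05

The evidence is 6.05 times more likely if S is true than if S is false.
LR > 1, so observing T raises the odds in favor of S.


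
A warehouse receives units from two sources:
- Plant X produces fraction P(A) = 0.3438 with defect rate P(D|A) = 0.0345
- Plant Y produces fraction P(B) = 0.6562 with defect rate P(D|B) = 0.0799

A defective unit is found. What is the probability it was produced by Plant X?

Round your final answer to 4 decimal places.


Let A = from Plant X, D = defective

Given:
- P(A) = 0.3438, P(B) = 0.6562
- P(D|A) = 0.0345, P(D|B) = 0.0799

Step 1: Find P(D)
P(D) = P(D|A)P(A) + P(D|B)P(B)
     = 0.0345 × 0.3438 + 0.0799 × 0.6562
     = 0.01186110 + 0.05243038
     = 0.06429148

Step 2: Apply Bayes' theorem
P(A|D) = P(D|A)P(A) / P(D)
       = 0.01186110 / 0.06429148
       = 0.1845


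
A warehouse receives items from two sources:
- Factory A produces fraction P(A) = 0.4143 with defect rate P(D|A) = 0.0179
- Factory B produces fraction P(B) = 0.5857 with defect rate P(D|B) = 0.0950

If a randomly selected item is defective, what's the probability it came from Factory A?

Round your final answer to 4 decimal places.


Let A = from Factory A, D = defective

Given:
- P(A) = 0.4143, P(B) = 0.5857
- P(D|A) = 0.0179, P(D|B) = 0.0950

Step 1: Find P(D)
P(D) = P(D|A)P(A) + P(D|B)P(B)
     = 0.0179 × 0.4143 + 0.0950 × 0.5857
     = 0.00741597 + 0.05564150
     = 0.06305747

Step 2: Apply Bayes' theorem
P(A|D) = P(D|A)P(A) / P(D)
       = 0.00741597 / 0.06305747
       = 0.1176


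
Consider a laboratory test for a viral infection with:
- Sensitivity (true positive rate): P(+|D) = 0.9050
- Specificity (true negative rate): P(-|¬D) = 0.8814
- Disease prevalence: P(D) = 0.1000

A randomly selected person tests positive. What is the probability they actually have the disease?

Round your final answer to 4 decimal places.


Let D = has disease, + = positive test

Given:
- P(D) = 0.1000 (prevalence)
- P(+|D) = 0.9050 (sensitivity)
- P(-|¬D) = 0.8814 (specificity)
- P(+|¬D) = 0.1186 (false positive rate = 1 - specificity)

Step 1: Find P(+)
P(+) = P(+|D)P(D) + P(+|¬D)P(¬D)
     = 0.9050 × 0.1000 + 0.1186 × 0.9000
     = 0.09050000 + 0.10674000
     = 0.19724000

Step 2: Apply Bayes' theorem for P(D|+)
P(D|+) = P(+|D)P(D) / P(+)
       = 0.09050000 / 0.19724000
       = 0.4588


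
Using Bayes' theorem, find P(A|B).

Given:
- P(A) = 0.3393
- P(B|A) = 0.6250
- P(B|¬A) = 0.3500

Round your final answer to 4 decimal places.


Bayes' theorem: P(A|B) = P(B|A) × P(A) / P(B)

Step 1: Calculate P(B) using law of total probability
P(B) = P(B|A)P(A) + P(B|¬A)P(¬A)
     = 0.6250 × 0.3393 + 0.3500 × 0.6607
     = 0.21206250 + 0.23124500
     = 0.44330750

Step 2: Apply Bayes' theorem
P(A|B) = P(B|A) × P(A) / P(B)
       = 0.21206250 / 0.44330750
       = 0.4784


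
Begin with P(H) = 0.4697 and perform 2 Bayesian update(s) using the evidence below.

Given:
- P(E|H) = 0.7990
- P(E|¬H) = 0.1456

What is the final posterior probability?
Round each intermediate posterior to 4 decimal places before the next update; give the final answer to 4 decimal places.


Sequential Bayesian updating:

Initial prior: P(H) = 0.4697

Update 1:
  P(E) = 0.7990 × 0.4697 + 0.1456 × 0.5303 = 0.37529030 + 0.07721168 = 0.45250198
  P(H|E) = 0.37529030 / 0.45250198 = 0.8294

Update 2:
  P(E) = 0.7990 × 0.8294 + 0.1456 × 0.1706 = 0.66269060 + 0.02483936 = 0.68752996
  P(H|E) = 0.66269060 / 0.68752996 = 0.9639

Final posterior: 0.9639


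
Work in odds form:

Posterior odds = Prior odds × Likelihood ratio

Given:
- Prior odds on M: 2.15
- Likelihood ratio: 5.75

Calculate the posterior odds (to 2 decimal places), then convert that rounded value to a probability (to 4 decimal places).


Step 1: Calculate posterior odds
Posterior odds = Prior odds × LR
               = 2.15 × 5.75
               = 12.36

Step 2: Convert to probability
P(M|E) = Posterior odds / (1 + Posterior odds)
       = 12.36 / (1 + 12.36)
       = 12.36 / 13.36
       = 0.9251

The evidence increased P(M) from 0.6825 to 0.9251.


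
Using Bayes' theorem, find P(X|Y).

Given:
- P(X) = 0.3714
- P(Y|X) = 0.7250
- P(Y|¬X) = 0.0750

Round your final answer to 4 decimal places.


Bayes' theorem: P(X|Y) = P(Y|X) × P(X) / P(Y)

Step 1: Calculate P(Y) using law of total probability
P(Y) = P(Y|X)P(X) + P(Y|¬X)P(¬X)
     = 0.7250 × 0.3714 + 0.0750 × 0.6286
     = 0.26926500 + 0.04714500
     = 0.31641000

Step 2: Apply Bayes' theorem
P(X|Y) = P(Y|X) × P(X) / P(Y)
       = 0.26926500 / 0.31641000
       = 0.8510


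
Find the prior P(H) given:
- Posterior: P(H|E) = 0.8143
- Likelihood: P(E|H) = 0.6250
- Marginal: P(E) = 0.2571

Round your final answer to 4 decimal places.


From Bayes' theorem: P(H|E) = P(E|H) × P(H) / P(E)

Rearranging for P(H):
P(H) = P(H|E) × P(E) / P(E|H)
     = 0.8143 × 0.2571 / 0.6250
     = 0.20935653 / 0.6250
     = 0.3350


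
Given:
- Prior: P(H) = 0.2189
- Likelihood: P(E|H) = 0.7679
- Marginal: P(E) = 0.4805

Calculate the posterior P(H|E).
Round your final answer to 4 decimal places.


Using Bayes' theorem:

P(H|E) = P(E|H) × P(H) / P(E)
       = 0.7679 × 0.2189 / 0.4805
       = 0.16809331 / 0.4805
       = 0.3498

The evidence strengthens our belief in H.
Prior: 0.2189 → Posterior: 0.3498


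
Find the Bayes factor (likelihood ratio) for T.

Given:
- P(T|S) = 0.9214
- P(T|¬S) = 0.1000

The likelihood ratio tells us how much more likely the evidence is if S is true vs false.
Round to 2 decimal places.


Likelihood Ratio (LR) = P(T|S) / P(T|¬S)

LR = 0.9214 / 0.1000
   = 9.21

The evidence is 9.21 times more likely if S is true than if S is false.
LR > 1, so observing T raises the odds in favor of S.


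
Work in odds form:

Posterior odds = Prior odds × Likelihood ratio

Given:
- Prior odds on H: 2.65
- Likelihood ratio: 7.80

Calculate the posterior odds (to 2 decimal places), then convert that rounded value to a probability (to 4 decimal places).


Step 1: Calculate posterior odds
Posterior odds = Prior odds × LR
               = 2.65 × 7.80
               = 20.67

Step 2: Convert to probability
P(H|E) = Posterior odds / (1 + Posterior odds)
       = 20.67 / (1 + 20.67)
       = 20.67 / 21.67
       = 0.9539

The evidence increased P(H) from 0.7260 to 0.9539.


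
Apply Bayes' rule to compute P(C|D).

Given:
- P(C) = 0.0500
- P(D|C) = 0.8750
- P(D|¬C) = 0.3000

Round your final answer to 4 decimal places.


Bayes' theorem: P(C|D) = P(D|C) × P(C) / P(D)

Step 1: Calculate P(D) using law of total probability
P(D) = P(D|C)P(C) + P(D|¬C)P(¬C)
     = 0.8750 × 0.0500 + 0.3000 × 0.9500
     = 0.04375000 + 0.28500000
     = 0.32875000

Step 2: Apply Bayes' theorem
P(C|D) = P(D|C) × P(C) / P(D)
       = 0.04375000 / 0.32875000
       = 0.1331


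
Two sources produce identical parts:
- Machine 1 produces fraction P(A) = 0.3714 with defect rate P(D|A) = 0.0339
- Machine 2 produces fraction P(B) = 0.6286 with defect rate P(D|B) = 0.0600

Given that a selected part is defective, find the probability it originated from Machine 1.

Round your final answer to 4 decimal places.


Let A = from Machine 1, D = defective

Given:
- P(A) = 0.3714, P(B) = 0.6286
- P(D|A) = 0.0339, P(D|B) = 0.0600

Step 1: Find P(D)
P(D) = P(D|A)P(A) + P(D|B)P(B)
     = 0.0339 × 0.3714 + 0.0600 × 0.6286
     = 0.01259046 + 0.03771600
     = 0.05030646

Step 2: Apply Bayes' theorem
P(A|D) = P(D|A)P(A) / P(D)
       = 0.01259046 / 0.05030646
       = 0.2503
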